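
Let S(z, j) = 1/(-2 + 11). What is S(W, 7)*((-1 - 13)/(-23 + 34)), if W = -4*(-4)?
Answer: -14/99 ≈ -0.14141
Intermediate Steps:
W = 16
S(z, j) = ⅑ (S(z, j) = 1/9 = ⅑)
S(W, 7)*((-1 - 13)/(-23 + 34)) = ((-1 - 13)/(-23 + 34))/9 = (-14/11)/9 = (-14*1/11)/9 = (⅑)*(-14/11) = -14/99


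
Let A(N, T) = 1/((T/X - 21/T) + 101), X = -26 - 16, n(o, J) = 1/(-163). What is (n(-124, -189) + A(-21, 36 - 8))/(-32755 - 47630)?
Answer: -761/15657792225 ≈ -4.8602e-8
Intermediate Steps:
n(o, J) = -1/163
X = -42
A(N, T) = 1/(101 - 21/T - T/42) (A(N, T) = 1/((T/(-42) - 21/T) + 101) = 1/((T*(-1/42) - 21/T) + 101) = 1/((-T/42 - 21/T) + 101) = 1/((-21/T - T/42) + 101) = 1/(101 - 21/T - T/42))
(n(-124, -189) + A(-21, 36 - 8))/(-32755 - 47630) = (-1/163 - 42*(36 - 8)/(882 + (36 - 8)² - 4242*(36 - 8)))/(-32755 - 47630) = (-1/163 - 42*28/(882 + 28² - 4242*28))/(-80385) = (-1/163 - 42*28/(882 + 784 - 118776))*(-1/80385) = (-1/163 - 42*28/(-117110))*(-1/80385) = (-1/163 - 42*28*(-1/117110))*(-1/80385) = (-1/163 + 12/1195)*(-1/80385) = (761/194785)*(-1/80385) = -761/15657792225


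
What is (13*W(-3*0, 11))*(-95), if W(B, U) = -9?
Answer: 11115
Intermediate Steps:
(13*W(-3*0, 11))*(-95) = (13*(-9))*(-95) = -117*(-95) = 11115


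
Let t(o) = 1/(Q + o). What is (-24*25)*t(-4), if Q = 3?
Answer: 600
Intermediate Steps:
t(o) = 1/(3 + o)
(-24*25)*t(-4) = (-24*25)/(3 - 4) = -600/(-1) = -600*(-1) = 600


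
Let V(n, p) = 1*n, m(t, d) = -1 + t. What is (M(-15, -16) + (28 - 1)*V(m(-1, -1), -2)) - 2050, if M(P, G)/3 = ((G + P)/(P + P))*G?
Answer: -10768/5 ≈ -2153.6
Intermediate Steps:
V(n, p) = n
M(P, G) = 3*G*(G + P)/(2*P) (M(P, G) = 3*(((G + P)/(P + P))*G) = 3*(((G + P)/((2*P)))*G) = 3*(((G + P)*(1/(2*P)))*G) = 3*(((G + P)/(2*P))*G) = 3*(G*(G + P)/(2*P)) = 3*G*(G + P)/(2*P))
(M(-15, -16) + (28 - 1)*V(m(-1, -1), -2)) - 2050 = ((3/2)*(-16)*(-16 - 15)/(-15) + (28 - 1)*(-1 - 1)) - 2050 = ((3/2)*(-16)*(-1/15)*(-31) + 27*(-2)) - 2050 = (-248/5 - 54) - 2050 = -518/5 - 2050 = -10768/5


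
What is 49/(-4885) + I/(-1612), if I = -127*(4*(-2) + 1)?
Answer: -4421753/7874620 ≈ -0.56152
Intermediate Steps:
I = 889 (I = -127*(-8 + 1) = -127*(-7) = 889)
49/(-4885) + I/(-1612) = 49/(-4885) + 889/(-1612) = 49*(-1/4885) + 889*(-1/1612) = -49/4885 - 889/1612 = -4421753/7874620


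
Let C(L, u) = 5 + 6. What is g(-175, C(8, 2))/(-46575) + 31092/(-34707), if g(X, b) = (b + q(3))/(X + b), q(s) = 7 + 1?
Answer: -3441874843/3842064900 ≈ -0.89584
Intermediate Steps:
q(s) = 8
C(L, u) = 11
g(X, b) = (8 + b)/(X + b) (g(X, b) = (b + 8)/(X + b) = (8 + b)/(X + b))
g(-175, C(8, 2))/(-46575) + 31092/(-34707) = ((8 + 11)/(-175 + 11))/(-46575) + 31092/(-34707) = (19/(-164))*(-1/46575) + 31092*(-1/34707) = -1/164*19*(-1/46575) - 10364/11569 = -19/164*(-1/46575) - 10364/11569 = 19/7638300 - 10364/11569 = -3441874843/3842064900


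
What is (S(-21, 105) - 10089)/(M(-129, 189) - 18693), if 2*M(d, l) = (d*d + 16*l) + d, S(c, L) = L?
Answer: 3328/2975 ≈ 1.1187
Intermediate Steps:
M(d, l) = d/2 + d²/2 + 8*l (M(d, l) = ((d*d + 16*l) + d)/2 = ((d² + 16*l) + d)/2 = (d + d² + 16*l)/2 = d/2 + d²/2 + 8*l)
(S(-21, 105) - 10089)/(M(-129, 189) - 18693) = (105 - 10089)/(((½)*(-129) + (½)*(-129)² + 8*189) - 18693) = -9984/((-129/2 + (½)*16641 + 1512) - 18693) = -9984/((-129/2 + 16641/2 + 1512) - 18693) = -9984/(9768 - 18693) = -9984/(-8925) = -9984*(-1/8925) = 3328/2975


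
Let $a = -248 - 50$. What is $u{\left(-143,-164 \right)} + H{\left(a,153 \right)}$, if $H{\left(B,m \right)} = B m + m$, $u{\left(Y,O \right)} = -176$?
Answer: $-45617$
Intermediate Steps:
$a = -298$ ($a = -248 - 50 = -298$)
$H{\left(B,m \right)} = m + B m$
$u{\left(-143,-164 \right)} + H{\left(a,153 \right)} = -176 + 153 \left(1 - 298\right) = -176 + 153 \left(-297\right) = -176 - 45441 = -45617$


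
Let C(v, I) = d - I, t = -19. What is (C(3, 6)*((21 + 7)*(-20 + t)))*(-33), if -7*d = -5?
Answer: -190476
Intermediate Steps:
d = 5/7 (d = -⅐*(-5) = 5/7 ≈ 0.71429)
C(v, I) = 5/7 - I
(C(3, 6)*((21 + 7)*(-20 + t)))*(-33) = ((5/7 - 1*6)*((21 + 7)*(-20 - 19)))*(-33) = ((5/7 - 6)*(28*(-39)))*(-33) = -37/7*(-1092)*(-33) = 5772*(-33) = -190476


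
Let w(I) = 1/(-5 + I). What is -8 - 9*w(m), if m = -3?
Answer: -55/8 ≈ -6.8750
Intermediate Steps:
-8 - 9*w(m) = -8 - 9/(-5 - 3) = -8 - 9/(-8) = -8 - 9*(-⅛) = -8 + 9/8 = -55/8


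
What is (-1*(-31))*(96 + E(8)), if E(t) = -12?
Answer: 2604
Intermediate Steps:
(-1*(-31))*(96 + E(8)) = (-1*(-31))*(96 - 12) = 31*84 = 2604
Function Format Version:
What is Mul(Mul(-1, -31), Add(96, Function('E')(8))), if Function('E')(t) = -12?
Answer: 2604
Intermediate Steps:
Mul(Mul(-1, -31), Add(96, Function('E')(8))) = Mul(Mul(-1, -31), Add(96, -12)) = Mul(31, 84) = 2604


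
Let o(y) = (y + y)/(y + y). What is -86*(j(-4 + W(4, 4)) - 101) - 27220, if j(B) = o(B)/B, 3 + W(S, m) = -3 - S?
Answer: -129695/7 ≈ -18528.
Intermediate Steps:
o(y) = 1 (o(y) = (2*y)/((2*y)) = (2*y)*(1/(2*y)) = 1)
W(S, m) = -6 - S (W(S, m) = -3 + (-3 - S) = -6 - S)
j(B) = 1/B
-86*(j(-4 + W(4, 4)) - 101) - 27220 = -86*(1/(-4 + (-6 - 1*4)) - 101) - 27220 = -86*(1/(-4 + (-6 - 4)) - 101) - 27220 = -86*(1/(-4 - 10) - 101) - 27220 = -86*(1/(-14) - 101) - 27220 = -86*(-1/14 - 101) - 27220 = -86*(-1415/14) - 27220 = 60845/7 - 27220 = -129695/7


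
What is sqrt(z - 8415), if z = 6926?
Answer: I*sqrt(1489) ≈ 38.588*I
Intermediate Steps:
sqrt(z - 8415) = sqrt(6926 - 8415) = sqrt(-1489) = I*sqrt(1489)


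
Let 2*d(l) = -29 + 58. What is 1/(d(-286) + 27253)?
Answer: 2/54535 ≈ 3.6674e-5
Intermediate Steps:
d(l) = 29/2 (d(l) = (-29 + 58)/2 = (1/2)*29 = 29/2)
1/(d(-286) + 27253) = 1/(29/2 + 27253) = 1/(54535/2) = 2/54535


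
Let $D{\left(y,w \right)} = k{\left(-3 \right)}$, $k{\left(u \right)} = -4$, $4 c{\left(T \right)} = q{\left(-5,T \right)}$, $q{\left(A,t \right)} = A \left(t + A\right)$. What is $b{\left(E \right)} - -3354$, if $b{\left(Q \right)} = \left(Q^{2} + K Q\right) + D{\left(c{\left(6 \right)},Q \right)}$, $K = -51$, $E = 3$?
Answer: $3206$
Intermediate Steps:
$q{\left(A,t \right)} = A \left(A + t\right)$
$c{\left(T \right)} = \frac{25}{4} - \frac{5 T}{4}$ ($c{\left(T \right)} = \frac{\left(-5\right) \left(-5 + T\right)}{4} = \frac{25 - 5 T}{4} = \frac{25}{4} - \frac{5 T}{4}$)
$D{\left(y,w \right)} = -4$
$b{\left(Q \right)} = -4 + Q^{2} - 51 Q$ ($b{\left(Q \right)} = \left(Q^{2} - 51 Q\right) - 4 = -4 + Q^{2} - 51 Q$)
$b{\left(E \right)} - -3354 = \left(-4 + 3^{2} - 153\right) - -3354 = \left(-4 + 9 - 153\right) + 3354 = -148 + 3354 = 3206$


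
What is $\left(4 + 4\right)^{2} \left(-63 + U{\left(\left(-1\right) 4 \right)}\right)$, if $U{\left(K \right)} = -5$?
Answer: $-4352$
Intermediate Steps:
$\left(4 + 4\right)^{2} \left(-63 + U{\left(\left(-1\right) 4 \right)}\right) = \left(4 + 4\right)^{2} \left(-63 - 5\right) = 8^{2} \left(-68\right) = 64 \left(-68\right) = -4352$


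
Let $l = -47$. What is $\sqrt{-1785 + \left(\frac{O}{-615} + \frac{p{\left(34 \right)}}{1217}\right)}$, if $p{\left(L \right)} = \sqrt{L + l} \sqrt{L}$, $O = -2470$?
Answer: $\frac{\sqrt{-39907207003767 + 18411993 i \sqrt{442}}}{149691} \approx 0.00020467 + 42.202 i$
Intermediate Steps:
$p{\left(L \right)} = \sqrt{L} \sqrt{-47 + L}$ ($p{\left(L \right)} = \sqrt{L - 47} \sqrt{L} = \sqrt{-47 + L} \sqrt{L} = \sqrt{L} \sqrt{-47 + L}$)
$\sqrt{-1785 + \left(\frac{O}{-615} + \frac{p{\left(34 \right)}}{1217}\right)} = \sqrt{-1785 + \left(- \frac{2470}{-615} + \frac{\sqrt{34} \sqrt{-47 + 34}}{1217}\right)} = \sqrt{-1785 + \left(\left(-2470\right) \left(- \frac{1}{615}\right) + \sqrt{34} \sqrt{-13} \cdot \frac{1}{1217}\right)} = \sqrt{-1785 + \left(\frac{494}{123} + \sqrt{34} i \sqrt{13} \cdot \frac{1}{1217}\right)} = \sqrt{-1785 + \left(\frac{494}{123} + i \sqrt{442} \cdot \frac{1}{1217}\right)} = \sqrt{-1785 + \left(\frac{494}{123} + \frac{i \sqrt{442}}{1217}\right)} = \sqrt{- \frac{219061}{123} + \frac{i \sqrt{442}}{1217}}$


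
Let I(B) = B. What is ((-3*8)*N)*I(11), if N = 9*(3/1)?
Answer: -7128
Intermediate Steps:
N = 27 (N = 9*(3*1) = 9*3 = 27)
((-3*8)*N)*I(11) = (-3*8*27)*11 = -24*27*11 = -648*11 = -7128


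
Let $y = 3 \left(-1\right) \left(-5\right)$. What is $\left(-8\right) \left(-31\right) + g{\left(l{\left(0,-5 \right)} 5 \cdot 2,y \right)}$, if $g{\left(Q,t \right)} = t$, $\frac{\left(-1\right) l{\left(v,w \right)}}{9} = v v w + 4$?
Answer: $263$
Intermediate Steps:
$y = 15$ ($y = \left(-3\right) \left(-5\right) = 15$)
$l{\left(v,w \right)} = -36 - 9 w v^{2}$ ($l{\left(v,w \right)} = - 9 \left(v v w + 4\right) = - 9 \left(v^{2} w + 4\right) = - 9 \left(w v^{2} + 4\right) = - 9 \left(4 + w v^{2}\right) = -36 - 9 w v^{2}$)
$\left(-8\right) \left(-31\right) + g{\left(l{\left(0,-5 \right)} 5 \cdot 2,y \right)} = \left(-8\right) \left(-31\right) + 15 = 248 + 15 = 263$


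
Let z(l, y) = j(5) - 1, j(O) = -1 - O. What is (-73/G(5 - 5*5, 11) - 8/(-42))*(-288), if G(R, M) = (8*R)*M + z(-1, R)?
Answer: -275232/4123 ≈ -66.755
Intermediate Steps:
z(l, y) = -7 (z(l, y) = (-1 - 1*5) - 1 = (-1 - 5) - 1 = -6 - 1 = -7)
G(R, M) = -7 + 8*M*R (G(R, M) = (8*R)*M - 7 = 8*M*R - 7 = -7 + 8*M*R)
(-73/G(5 - 5*5, 11) - 8/(-42))*(-288) = (-73/(-7 + 8*11*(5 - 5*5)) - 8/(-42))*(-288) = (-73/(-7 + 8*11*(5 - 25)) - 8*(-1/42))*(-288) = (-73/(-7 + 8*11*(-20)) + 4/21)*(-288) = (-73/(-7 - 1760) + 4/21)*(-288) = (-73/(-1767) + 4/21)*(-288) = (-73*(-1/1767) + 4/21)*(-288) = (73/1767 + 4/21)*(-288) = (2867/12369)*(-288) = -275232/4123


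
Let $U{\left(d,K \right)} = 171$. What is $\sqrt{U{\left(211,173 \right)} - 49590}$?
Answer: $51 i \sqrt{19} \approx 222.3 i$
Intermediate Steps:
$\sqrt{U{\left(211,173 \right)} - 49590} = \sqrt{171 - 49590} = \sqrt{-49419} = 51 i \sqrt{19}$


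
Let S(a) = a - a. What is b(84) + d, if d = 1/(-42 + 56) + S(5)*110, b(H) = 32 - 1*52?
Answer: -279/14 ≈ -19.929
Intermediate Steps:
b(H) = -20 (b(H) = 32 - 52 = -20)
S(a) = 0
d = 1/14 (d = 1/(-42 + 56) + 0*110 = 1/14 + 0 = 1/14 ≈ 0.071429)
b(84) + d = -20 + 1/14 = -279/14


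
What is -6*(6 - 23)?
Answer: 102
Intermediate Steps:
-6*(6 - 23) = -6*(-17) = 102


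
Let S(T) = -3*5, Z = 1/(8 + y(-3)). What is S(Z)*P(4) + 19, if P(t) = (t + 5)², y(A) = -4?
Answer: -1196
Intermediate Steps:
P(t) = (5 + t)²
Z = ¼ (Z = 1/(8 - 4) = 1/4 = ¼ ≈ 0.25000)
S(T) = -15
S(Z)*P(4) + 19 = -15*(5 + 4)² + 19 = -15*9² + 19 = -15*81 + 19 = -1215 + 19 = -1196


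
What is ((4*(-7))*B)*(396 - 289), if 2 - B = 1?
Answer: -2996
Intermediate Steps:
B = 1 (B = 2 - 1*1 = 2 - 1 = 1)
((4*(-7))*B)*(396 - 289) = ((4*(-7))*1)*(396 - 289) = -28*1*107 = -28*107 = -2996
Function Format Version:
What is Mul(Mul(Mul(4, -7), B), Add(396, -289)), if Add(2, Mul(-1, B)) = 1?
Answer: -2996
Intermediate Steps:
B = 1 (B = Add(2, Mul(-1, 1)) = Add(2, -1) = 1)
Mul(Mul(Mul(4, -7), B), Add(396, -289)) = Mul(Mul(Mul(4, -7), 1), Add(396, -289)) = Mul(Mul(-28, 1), 107) = Mul(-28, 107) = -2996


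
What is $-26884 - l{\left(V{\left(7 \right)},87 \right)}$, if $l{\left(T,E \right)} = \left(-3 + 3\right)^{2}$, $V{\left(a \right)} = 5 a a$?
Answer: $-26884$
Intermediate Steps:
$V{\left(a \right)} = 5 a^{2}$
$l{\left(T,E \right)} = 0$ ($l{\left(T,E \right)} = 0^{2} = 0$)
$-26884 - l{\left(V{\left(7 \right)},87 \right)} = -26884 - 0 = -26884 + 0 = -26884$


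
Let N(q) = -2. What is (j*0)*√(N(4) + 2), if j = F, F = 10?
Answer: 0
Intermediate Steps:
j = 10
(j*0)*√(N(4) + 2) = (10*0)*√(-2 + 2) = 0*√0 = 0*0 = 0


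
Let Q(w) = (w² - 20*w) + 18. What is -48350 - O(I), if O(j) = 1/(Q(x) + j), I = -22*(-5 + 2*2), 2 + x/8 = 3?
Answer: -2707599/56 ≈ -48350.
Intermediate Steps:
x = 8 (x = -16 + 8*3 = -16 + 24 = 8)
I = 22 (I = -22*(-5 + 4) = -22*(-1) = 22)
Q(w) = 18 + w² - 20*w
O(j) = 1/(-78 + j) (O(j) = 1/((18 + 8² - 20*8) + j) = 1/((18 + 64 - 160) + j) = 1/(-78 + j))
-48350 - O(I) = -48350 - 1/(-78 + 22) = -48350 - 1/(-56) = -48350 - 1*(-1/56) = -48350 + 1/56 = -2707599/56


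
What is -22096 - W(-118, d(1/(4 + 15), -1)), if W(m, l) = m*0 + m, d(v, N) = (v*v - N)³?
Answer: -21978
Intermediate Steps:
d(v, N) = (v² - N)³
W(m, l) = m (W(m, l) = 0 + m = m)
-22096 - W(-118, d(1/(4 + 15), -1)) = -22096 - 1*(-118) = -22096 + 118 = -21978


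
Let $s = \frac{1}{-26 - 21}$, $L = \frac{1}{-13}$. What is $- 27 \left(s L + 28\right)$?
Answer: $- \frac{461943}{611} \approx -756.04$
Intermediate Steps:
$L = - \frac{1}{13} \approx -0.076923$
$s = - \frac{1}{47}$ ($s = \frac{1}{-47} = - \frac{1}{47} \approx -0.021277$)
$- 27 \left(s L + 28\right) = - 27 \left(\left(- \frac{1}{47}\right) \left(- \frac{1}{13}\right) + 28\right) = - 27 \left(\frac{1}{611} + 28\right) = \left(-27\right) \frac{17109}{611} = - \frac{461943}{611}$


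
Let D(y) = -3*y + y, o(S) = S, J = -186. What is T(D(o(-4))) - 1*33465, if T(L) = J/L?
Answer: -133953/4 ≈ -33488.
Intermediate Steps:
D(y) = -2*y
T(L) = -186/L
T(D(o(-4))) - 1*33465 = -186/((-2*(-4))) - 1*33465 = -186/8 - 33465 = -186*⅛ - 33465 = -93/4 - 33465 = -133953/4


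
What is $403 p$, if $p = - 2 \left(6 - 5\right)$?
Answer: $-806$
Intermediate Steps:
$p = -2$ ($p = \left(-2\right) 1 = -2$)
$403 p = 403 \left(-2\right) = -806$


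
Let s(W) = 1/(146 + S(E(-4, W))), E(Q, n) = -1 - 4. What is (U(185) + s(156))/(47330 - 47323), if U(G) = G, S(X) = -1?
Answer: 26826/1015 ≈ 26.430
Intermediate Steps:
E(Q, n) = -5
s(W) = 1/145 (s(W) = 1/(146 - 1) = 1/145)
(U(185) + s(156))/(47330 - 47323) = (185 + 1/145)/(47330 - 47323) = (26826/145)/7 = (26826/145)*(⅐) = 26826/1015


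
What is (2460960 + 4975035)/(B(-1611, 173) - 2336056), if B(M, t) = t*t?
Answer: -2478665/768709 ≈ -3.2245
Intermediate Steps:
B(M, t) = t²
(2460960 + 4975035)/(B(-1611, 173) - 2336056) = (2460960 + 4975035)/(173² - 2336056) = 7435995/(29929 - 2336056) = 7435995/(-2306127) = 7435995*(-1/2306127) = -2478665/768709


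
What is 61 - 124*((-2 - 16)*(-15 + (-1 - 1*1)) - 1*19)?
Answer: -35527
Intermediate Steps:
61 - 124*((-2 - 16)*(-15 + (-1 - 1*1)) - 1*19) = 61 - 124*(-18*(-15 + (-1 - 1)) - 19) = 61 - 124*(-18*(-15 - 2) - 19) = 61 - 124*(-18*(-17) - 19) = 61 - 124*(306 - 19) = 61 - 124*287 = 61 - 35588 = -35527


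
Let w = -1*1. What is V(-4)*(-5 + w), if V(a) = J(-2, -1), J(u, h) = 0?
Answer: 0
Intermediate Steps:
w = -1
V(a) = 0
V(-4)*(-5 + w) = 0*(-5 - 1) = 0*(-6) = 0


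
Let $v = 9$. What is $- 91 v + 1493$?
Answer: $674$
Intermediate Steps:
$- 91 v + 1493 = \left(-91\right) 9 + 1493 = -819 + 1493 = 674$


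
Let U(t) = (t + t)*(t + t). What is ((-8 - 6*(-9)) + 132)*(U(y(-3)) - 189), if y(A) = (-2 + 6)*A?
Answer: 68886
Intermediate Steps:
y(A) = 4*A
U(t) = 4*t² (U(t) = (2*t)*(2*t) = 4*t²)
((-8 - 6*(-9)) + 132)*(U(y(-3)) - 189) = ((-8 - 6*(-9)) + 132)*(4*(4*(-3))² - 189) = ((-8 + 54) + 132)*(4*(-12)² - 189) = (46 + 132)*(4*144 - 189) = 178*(576 - 189) = 178*387 = 68886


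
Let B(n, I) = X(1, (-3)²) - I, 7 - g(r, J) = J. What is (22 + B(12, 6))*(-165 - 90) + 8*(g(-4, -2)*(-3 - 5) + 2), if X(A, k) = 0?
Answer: -4640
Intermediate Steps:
g(r, J) = 7 - J
B(n, I) = -I (B(n, I) = 0 - I = -I)
(22 + B(12, 6))*(-165 - 90) + 8*(g(-4, -2)*(-3 - 5) + 2) = (22 - 1*6)*(-165 - 90) + 8*((7 - 1*(-2))*(-3 - 5) + 2) = (22 - 6)*(-255) + 8*((7 + 2)*(-8) + 2) = 16*(-255) + 8*(9*(-8) + 2) = -4080 + 8*(-72 + 2) = -4080 + 8*(-70) = -4080 - 560 = -4640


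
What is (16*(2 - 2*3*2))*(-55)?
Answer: 8800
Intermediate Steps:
(16*(2 - 2*3*2))*(-55) = (16*(2 - 6*2))*(-55) = (16*(2 - 12))*(-55) = (16*(-10))*(-55) = -160*(-55) = 8800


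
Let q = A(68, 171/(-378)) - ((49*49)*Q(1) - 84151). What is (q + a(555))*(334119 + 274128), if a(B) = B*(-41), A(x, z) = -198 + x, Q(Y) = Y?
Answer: 35804459655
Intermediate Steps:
a(B) = -41*B
q = 81620 (q = (-198 + 68) - ((49*49)*1 - 84151) = -130 - (2401*1 - 84151) = -130 - (2401 - 84151) = -130 - 1*(-81750) = -130 + 81750 = 81620)
(q + a(555))*(334119 + 274128) = (81620 - 41*555)*(334119 + 274128) = (81620 - 22755)*608247 = 58865*608247 = 35804459655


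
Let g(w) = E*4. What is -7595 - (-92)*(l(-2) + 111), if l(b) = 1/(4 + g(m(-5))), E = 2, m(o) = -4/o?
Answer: 7874/3 ≈ 2624.7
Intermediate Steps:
g(w) = 8 (g(w) = 2*4 = 8)
l(b) = 1/12 (l(b) = 1/(4 + 8) = 1/12)
-7595 - (-92)*(l(-2) + 111) = -7595 - (-92)*(1/12 + 111) = -7595 - (-92)*1333/12 = -7595 - 1*(-30659/3) = -7595 + 30659/3 = 7874/3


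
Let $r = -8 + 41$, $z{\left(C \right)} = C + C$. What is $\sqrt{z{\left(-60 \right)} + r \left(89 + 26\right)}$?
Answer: $35 \sqrt{3} \approx 60.622$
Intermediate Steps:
$z{\left(C \right)} = 2 C$
$r = 33$
$\sqrt{z{\left(-60 \right)} + r \left(89 + 26\right)} = \sqrt{2 \left(-60\right) + 33 \left(89 + 26\right)} = \sqrt{-120 + 33 \cdot 115} = \sqrt{-120 + 3795} = \sqrt{3675} = 35 \sqrt{3}$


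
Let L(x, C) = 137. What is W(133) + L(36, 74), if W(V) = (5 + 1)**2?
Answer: 173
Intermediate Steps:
W(V) = 36 (W(V) = 6**2 = 36)
W(133) + L(36, 74) = 36 + 137 = 173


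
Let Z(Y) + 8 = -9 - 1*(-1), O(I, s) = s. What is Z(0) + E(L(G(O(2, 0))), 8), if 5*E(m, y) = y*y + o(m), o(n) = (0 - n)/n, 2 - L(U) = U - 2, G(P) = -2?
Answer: -17/5 ≈ -3.4000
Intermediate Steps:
L(U) = 4 - U (L(U) = 2 - (U - 2) = 2 - (-2 + U) = 2 + (2 - U) = 4 - U)
o(n) = -1 (o(n) = (-n)/n = -1)
Z(Y) = -16 (Z(Y) = -8 + (-9 - 1*(-1)) = -8 + (-9 + 1) = -8 - 8 = -16)
E(m, y) = -1/5 + y**2/5 (E(m, y) = (y*y - 1)/5 = (y**2 - 1)/5 = (-1 + y**2)/5 = -1/5 + y**2/5)
Z(0) + E(L(G(O(2, 0))), 8) = -16 + (-1/5 + (1/5)*8**2) = -16 + (-1/5 + (1/5)*64) = -16 + (-1/5 + 64/5) = -16 + 63/5 = -17/5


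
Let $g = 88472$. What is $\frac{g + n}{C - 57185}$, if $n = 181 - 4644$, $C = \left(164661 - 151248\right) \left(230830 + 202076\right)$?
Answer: $\frac{84009}{5806510993} \approx 1.4468 \cdot 10^{-5}$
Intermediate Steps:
$C = 5806568178$ ($C = 13413 \cdot 432906 = 5806568178$)
$n = -4463$ ($n = 181 - 4644 = -4463$)
$\frac{g + n}{C - 57185} = \frac{88472 - 4463}{5806568178 - 57185} = \frac{84009}{5806568178 - 57185} = \frac{84009}{5806510993}$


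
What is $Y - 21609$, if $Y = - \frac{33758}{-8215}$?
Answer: $- \frac{177484177}{8215} \approx -21605.0$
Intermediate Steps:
$Y = \frac{33758}{8215}$ ($Y = \left(-33758\right) \left(- \frac{1}{8215}\right) = \frac{33758}{8215} \approx 4.1093$)
$Y - 21609 = \frac{33758}{8215} - 21609 = - \frac{177484177}{8215}$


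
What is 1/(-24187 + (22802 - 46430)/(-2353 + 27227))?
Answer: -12437/300825533 ≈ -4.1343e-5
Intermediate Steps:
1/(-24187 + (22802 - 46430)/(-2353 + 27227)) = 1/(-24187 - 23628/24874) = 1/(-24187 - 23628*1/24874) = 1/(-24187 - 11814/12437) = 1/(-300825533/12437) = -12437/300825533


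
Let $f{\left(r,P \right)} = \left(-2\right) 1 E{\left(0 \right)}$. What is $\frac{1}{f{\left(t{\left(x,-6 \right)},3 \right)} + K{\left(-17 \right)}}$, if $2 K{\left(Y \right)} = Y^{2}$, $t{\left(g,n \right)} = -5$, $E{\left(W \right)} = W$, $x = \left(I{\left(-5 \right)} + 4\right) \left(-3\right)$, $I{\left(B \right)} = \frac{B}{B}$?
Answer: $\frac{2}{289} \approx 0.0069204$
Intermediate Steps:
$I{\left(B \right)} = 1$
$x = -15$ ($x = \left(1 + 4\right) \left(-3\right) = 5 \left(-3\right) = -15$)
$K{\left(Y \right)} = \frac{Y^{2}}{2}$
$f{\left(r,P \right)} = 0$ ($f{\left(r,P \right)} = \left(-2\right) 1 \cdot 0 = \left(-2\right) 0 = 0$)
$\frac{1}{f{\left(t{\left(x,-6 \right)},3 \right)} + K{\left(-17 \right)}} = \frac{1}{0 + \frac{\left(-17\right)^{2}}{2}} = \frac{1}{0 + \frac{1}{2} \cdot 289} = \frac{1}{0 + \frac{289}{2}} = \frac{1}{\frac{289}{2}} = \frac{2}{289}$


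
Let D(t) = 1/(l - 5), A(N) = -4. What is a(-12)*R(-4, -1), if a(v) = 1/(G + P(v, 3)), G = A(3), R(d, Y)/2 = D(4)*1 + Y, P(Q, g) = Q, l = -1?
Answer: 7/48 ≈ 0.14583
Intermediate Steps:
D(t) = -⅙ (D(t) = 1/(-1 - 5) = 1/(-6) = -⅙)
R(d, Y) = -⅓ + 2*Y (R(d, Y) = 2*(-⅙*1 + Y) = 2*(-⅙ + Y) = -⅓ + 2*Y)
G = -4
a(v) = 1/(-4 + v)
a(-12)*R(-4, -1) = (-⅓ + 2*(-1))/(-4 - 12) = (-⅓ - 2)/(-16) = -1/16*(-7/3) = 7/48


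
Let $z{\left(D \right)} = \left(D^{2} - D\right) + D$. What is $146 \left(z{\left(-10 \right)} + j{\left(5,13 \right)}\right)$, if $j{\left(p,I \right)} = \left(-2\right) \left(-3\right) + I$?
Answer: $17374$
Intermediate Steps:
$z{\left(D \right)} = D^{2}$
$j{\left(p,I \right)} = 6 + I$
$146 \left(z{\left(-10 \right)} + j{\left(5,13 \right)}\right) = 146 \left(\left(-10\right)^{2} + \left(6 + 13\right)\right) = 146 \left(100 + 19\right) = 146 \cdot 119 = 17374$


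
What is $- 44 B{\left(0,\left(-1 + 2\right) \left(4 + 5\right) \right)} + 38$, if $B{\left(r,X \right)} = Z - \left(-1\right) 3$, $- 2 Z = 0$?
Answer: $-94$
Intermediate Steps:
$Z = 0$ ($Z = \left(- \frac{1}{2}\right) 0 = 0$)
$B{\left(r,X \right)} = 3$ ($B{\left(r,X \right)} = 0 - \left(-1\right) 3 = 0 - -3 = 0 + 3 = 3$)
$- 44 B{\left(0,\left(-1 + 2\right) \left(4 + 5\right) \right)} + 38 = \left(-44\right) 3 + 38 = -132 + 38 = -94$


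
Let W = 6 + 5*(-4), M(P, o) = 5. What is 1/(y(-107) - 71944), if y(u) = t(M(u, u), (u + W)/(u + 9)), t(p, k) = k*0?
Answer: -1/71944 ≈ -1.3900e-5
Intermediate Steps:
W = -14 (W = 6 - 20 = -14)
t(p, k) = 0
y(u) = 0
1/(y(-107) - 71944) = 1/(0 - 71944) = 1/(-71944) = -1/71944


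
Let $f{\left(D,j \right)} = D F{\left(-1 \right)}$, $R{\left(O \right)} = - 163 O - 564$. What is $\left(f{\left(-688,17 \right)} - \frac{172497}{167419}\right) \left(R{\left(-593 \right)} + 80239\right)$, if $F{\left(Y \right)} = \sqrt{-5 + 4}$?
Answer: $- \frac{30417085998}{167419} - 121317792 i \approx -1.8168 \cdot 10^{5} - 1.2132 \cdot 10^{8} i$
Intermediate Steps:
$R{\left(O \right)} = -564 - 163 O$
$F{\left(Y \right)} = i$ ($F{\left(Y \right)} = \sqrt{-1} = i$)
$f{\left(D,j \right)} = i D$ ($f{\left(D,j \right)} = D i = i D$)
$\left(f{\left(-688,17 \right)} - \frac{172497}{167419}\right) \left(R{\left(-593 \right)} + 80239\right) = \left(i \left(-688\right) - \frac{172497}{167419}\right) \left(\left(-564 - -96659\right) + 80239\right) = \left(- 688 i - \frac{172497}{167419}\right) \left(\left(-564 + 96659\right) + 80239\right) = \left(- 688 i - \frac{172497}{167419}\right) \left(96095 + 80239\right) = \left(- \frac{172497}{167419} - 688 i\right) 176334 = - \frac{30417085998}{167419} - 121317792 i$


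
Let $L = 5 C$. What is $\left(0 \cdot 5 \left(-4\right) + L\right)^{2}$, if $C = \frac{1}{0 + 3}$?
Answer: $\frac{25}{9} \approx 2.7778$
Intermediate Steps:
$C = \frac{1}{3} \approx 0.33333$
$L = \frac{5}{3}$ ($L = 5 \cdot \frac{1}{3} = \frac{5}{3} \approx 1.6667$)
$\left(0 \cdot 5 \left(-4\right) + L\right)^{2} = \left(0 \cdot 5 \left(-4\right) + \frac{5}{3}\right)^{2} = \left(0 \left(-4\right) + \frac{5}{3}\right)^{2} = \left(0 + \frac{5}{3}\right)^{2} = \left(\frac{5}{3}\right)^{2} = \frac{25}{9}$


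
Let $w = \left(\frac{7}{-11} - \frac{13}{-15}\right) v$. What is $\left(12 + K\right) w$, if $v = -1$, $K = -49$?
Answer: $\frac{1406}{165} \approx 8.5212$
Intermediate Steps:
$w = - \frac{38}{165}$ ($w = \left(\frac{7}{-11} - \frac{13}{-15}\right) \left(-1\right) = \left(7 \left(- \frac{1}{11}\right) - - \frac{13}{15}\right) \left(-1\right) = \left(- \frac{7}{11} + \frac{13}{15}\right) \left(-1\right) = \frac{38}{165} \left(-1\right) = - \frac{38}{165} \approx -0.2303$)
$\left(12 + K\right) w = \left(12 - 49\right) \left(- \frac{38}{165}\right) = \left(-37\right) \left(- \frac{38}{165}\right) = \frac{1406}{165}$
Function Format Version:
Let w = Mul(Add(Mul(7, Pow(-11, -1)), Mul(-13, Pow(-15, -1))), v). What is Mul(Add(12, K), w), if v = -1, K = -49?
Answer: Rational(1406, 165) ≈ 8.5212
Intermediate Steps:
w = Rational(-38, 165) (w = Mul(Add(Mul(7, Pow(-11, -1)), Mul(-13, Pow(-15, -1))), -1) = Mul(Add(Mul(7, Rational(-1, 11)), Mul(-13, Rational(-1, 15))), -1) = Mul(Add(Rational(-7, 11), Rational(13, 15)), -1) = Mul(Rational(38, 165), -1) = Rational(-38, 165) ≈ -0.23030)
Mul(Add(12, K), w) = Mul(Add(12, -49), Rational(-38, 165)) = Mul(-37, Rational(-38, 165)) = Rational(1406, 165)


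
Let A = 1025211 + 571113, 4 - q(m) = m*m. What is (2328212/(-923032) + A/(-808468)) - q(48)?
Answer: 107062529838201/46640114686 ≈ 2295.5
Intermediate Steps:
q(m) = 4 - m**2 (q(m) = 4 - m*m = 4 - m**2)
A = 1596324
(2328212/(-923032) + A/(-808468)) - q(48) = (2328212/(-923032) + 1596324/(-808468)) - (4 - 1*48**2) = (2328212*(-1/923032) + 1596324*(-1/808468)) - (4 - 1*2304) = (-582053/230758 - 399081/202117) - (4 - 2304) = -209733939599/46640114686 - 1*(-2300) = -209733939599/46640114686 + 2300 = 107062529838201/46640114686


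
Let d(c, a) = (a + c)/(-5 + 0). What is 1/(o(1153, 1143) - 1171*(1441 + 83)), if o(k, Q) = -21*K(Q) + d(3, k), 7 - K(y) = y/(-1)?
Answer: -5/9044926 ≈ -5.5280e-7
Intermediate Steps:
d(c, a) = -a/5 - c/5 (d(c, a) = (a + c)/(-5) = (a + c)*(-⅕) = -a/5 - c/5)
K(y) = 7 + y (K(y) = 7 - y/(-1) = 7 - y*(-1) = 7 - (-1)*y = 7 + y)
o(k, Q) = -738/5 - 21*Q - k/5 (o(k, Q) = -21*(7 + Q) + (-k/5 - ⅕*3) = (-147 - 21*Q) + (-k/5 - ⅗) = (-147 - 21*Q) + (-⅗ - k/5) = -738/5 - 21*Q - k/5)
1/(o(1153, 1143) - 1171*(1441 + 83)) = 1/((-738/5 - 21*1143 - ⅕*1153) - 1171*(1441 + 83)) = 1/((-738/5 - 24003 - 1153/5) - 1171*1524) = 1/(-121906/5 - 1784604) = 1/(-9044926/5) = -5/9044926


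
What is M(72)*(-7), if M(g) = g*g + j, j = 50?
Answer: -36638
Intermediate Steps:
M(g) = 50 + g**2 (M(g) = g*g + 50 = g**2 + 50 = 50 + g**2)
M(72)*(-7) = (50 + 72**2)*(-7) = (50 + 5184)*(-7) = 5234*(-7) = -36638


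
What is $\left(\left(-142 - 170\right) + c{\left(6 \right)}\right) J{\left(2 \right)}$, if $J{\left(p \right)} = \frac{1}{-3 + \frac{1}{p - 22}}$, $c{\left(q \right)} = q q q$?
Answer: $\frac{1920}{61} \approx 31.475$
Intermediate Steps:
$c{\left(q \right)} = q^{3}$ ($c{\left(q \right)} = q^{2} q = q^{3}$)
$J{\left(p \right)} = \frac{1}{-3 + \frac{1}{-22 + p}}$
$\left(\left(-142 - 170\right) + c{\left(6 \right)}\right) J{\left(2 \right)} = \left(\left(-142 - 170\right) + 6^{3}\right) \frac{22 - 2}{-67 + 3 \cdot 2} = \left(\left(-142 - 170\right) + 216\right) \frac{22 - 2}{-67 + 6} = \left(-312 + 216\right) \frac{1}{-61} \cdot 20 = - 96 \left(\left(- \frac{1}{61}\right) 20\right) = \left(-96\right) \left(- \frac{20}{61}\right) = \frac{1920}{61}$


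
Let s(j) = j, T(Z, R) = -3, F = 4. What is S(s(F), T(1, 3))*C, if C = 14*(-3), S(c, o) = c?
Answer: -168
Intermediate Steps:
C = -42
S(s(F), T(1, 3))*C = 4*(-42) = -168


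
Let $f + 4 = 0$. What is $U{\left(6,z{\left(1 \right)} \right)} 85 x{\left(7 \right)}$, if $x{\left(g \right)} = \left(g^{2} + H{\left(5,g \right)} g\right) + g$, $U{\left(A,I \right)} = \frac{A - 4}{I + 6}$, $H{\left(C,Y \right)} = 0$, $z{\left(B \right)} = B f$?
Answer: $4760$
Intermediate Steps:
$f = -4$ ($f = -4 + 0 = -4$)
$z{\left(B \right)} = - 4 B$ ($z{\left(B \right)} = B \left(-4\right) = - 4 B$)
$U{\left(A,I \right)} = \frac{-4 + A}{6 + I}$
$x{\left(g \right)} = g + g^{2}$ ($x{\left(g \right)} = \left(g^{2} + 0 g\right) + g = \left(g^{2} + 0\right) + g = g^{2} + g = g + g^{2}$)
$U{\left(6,z{\left(1 \right)} \right)} 85 x{\left(7 \right)} = \frac{-4 + 6}{6 - 4} \cdot 85 \cdot 7 \left(1 + 7\right) = \frac{1}{6 - 4} \cdot 2 \cdot 85 \cdot 7 \cdot 8 = \frac{1}{2} \cdot 2 \cdot 85 \cdot 56 = 1 \cdot 85 \cdot 56 = 85 \cdot 56 = 4760$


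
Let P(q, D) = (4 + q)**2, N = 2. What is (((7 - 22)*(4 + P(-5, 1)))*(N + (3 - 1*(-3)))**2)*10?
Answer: -48000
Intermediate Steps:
(((7 - 22)*(4 + P(-5, 1)))*(N + (3 - 1*(-3)))**2)*10 = (((7 - 22)*(4 + (4 - 5)**2))*(2 + (3 - 1*(-3)))**2)*10 = ((-15*(4 + (-1)**2))*(2 + (3 + 3))**2)*10 = ((-15*(4 + 1))*(2 + 6)**2)*10 = (-15*5*8**2)*10 = -75*64*10 = -4800*10 = -48000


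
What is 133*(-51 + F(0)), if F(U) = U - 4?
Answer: -7315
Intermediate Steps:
F(U) = -4 + U
133*(-51 + F(0)) = 133*(-51 + (-4 + 0)) = 133*(-51 - 4) = 133*(-55) = -7315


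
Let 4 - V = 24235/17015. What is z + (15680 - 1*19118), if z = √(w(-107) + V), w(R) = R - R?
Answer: -3438 + √29827295/3403 ≈ -3436.4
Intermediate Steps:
V = 8765/3403 (V = 4 - 24235/17015 = 4 - 1*4847/3403 = 4 - 4847/3403 = 8765/3403 ≈ 2.5757)
w(R) = 0
z = √29827295/3403 (z = √(0 + 8765/3403) = √(8765/3403) = √29827295/3403 ≈ 1.6049)
z + (15680 - 1*19118) = √29827295/3403 + (15680 - 1*19118) = √29827295/3403 + (15680 - 19118) = √29827295/3403 - 3438 = -3438 + √29827295/3403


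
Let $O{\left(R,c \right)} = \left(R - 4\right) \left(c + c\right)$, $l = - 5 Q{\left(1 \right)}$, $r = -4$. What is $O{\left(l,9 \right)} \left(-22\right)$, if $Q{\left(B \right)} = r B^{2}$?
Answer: $-6336$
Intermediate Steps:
$Q{\left(B \right)} = - 4 B^{2}$
$l = 20$ ($l = - 5 \left(- 4 \cdot 1^{2}\right) = - 5 \left(\left(-4\right) 1\right) = \left(-5\right) \left(-4\right) = 20$)
$O{\left(R,c \right)} = 2 c \left(-4 + R\right)$ ($O{\left(R,c \right)} = \left(-4 + R\right) 2 c = 2 c \left(-4 + R\right)$)
$O{\left(l,9 \right)} \left(-22\right) = 2 \cdot 9 \left(-4 + 20\right) \left(-22\right) = 2 \cdot 9 \cdot 16 \left(-22\right) = 288 \left(-22\right) = -6336$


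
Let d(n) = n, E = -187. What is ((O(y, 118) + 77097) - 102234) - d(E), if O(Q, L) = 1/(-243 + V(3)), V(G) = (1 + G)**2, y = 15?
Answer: -5663651/227 ≈ -24950.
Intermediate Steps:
O(Q, L) = -1/227 (O(Q, L) = 1/(-243 + (1 + 3)**2) = 1/(-243 + 4**2) = 1/(-243 + 16) = 1/(-227) = -1/227)
((O(y, 118) + 77097) - 102234) - d(E) = ((-1/227 + 77097) - 102234) - 1*(-187) = (17501018/227 - 102234) + 187 = -5706100/227 + 187 = -5663651/227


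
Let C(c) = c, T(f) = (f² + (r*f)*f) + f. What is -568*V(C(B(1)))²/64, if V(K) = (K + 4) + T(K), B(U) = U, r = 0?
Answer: -3479/8 ≈ -434.88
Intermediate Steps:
T(f) = f + f² (T(f) = (f² + (0*f)*f) + f = (f² + 0*f) + f = (f² + 0) + f = f² + f = f + f²)
V(K) = 4 + K + K*(1 + K) (V(K) = (K + 4) + K*(1 + K) = (4 + K) + K*(1 + K) = 4 + K + K*(1 + K))
-568*V(C(B(1)))²/64 = -568*(4 + 1 + 1*(1 + 1))²/64 = -568*(4 + 1 + 1*2)²/64 = -568*(4 + 1 + 2)²/64 = -568*(7*(-⅛))² = -568*(-7/8)² = -568*49/64 = -3479/8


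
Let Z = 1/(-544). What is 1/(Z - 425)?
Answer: -544/231201 ≈ -0.0023529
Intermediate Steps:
Z = -1/544 ≈ -0.0018382
1/(Z - 425) = 1/(-1/544 - 425) = 1/(-231201/544) = -544/231201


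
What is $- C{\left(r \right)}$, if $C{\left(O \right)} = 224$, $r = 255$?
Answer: $-224$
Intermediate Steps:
$- C{\left(r \right)} = \left(-1\right) 224 = -224$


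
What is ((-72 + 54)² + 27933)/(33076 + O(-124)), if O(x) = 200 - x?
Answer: 28257/33400 ≈ 0.84602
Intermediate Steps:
((-72 + 54)² + 27933)/(33076 + O(-124)) = ((-72 + 54)² + 27933)/(33076 + (200 - 1*(-124))) = ((-18)² + 27933)/(33076 + (200 + 124)) = (324 + 27933)/(33076 + 324) = 28257/33400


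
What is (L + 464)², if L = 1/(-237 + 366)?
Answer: 3582860449/16641 ≈ 2.1530e+5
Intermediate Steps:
L = 1/129 ≈ 0.0077519
(L + 464)² = (1/129 + 464)² = (59857/129)² = 3582860449/16641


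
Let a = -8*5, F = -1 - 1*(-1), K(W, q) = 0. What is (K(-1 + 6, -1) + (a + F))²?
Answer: 1600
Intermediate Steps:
F = 0 (F = -1 + 1 = 0)
a = -40
(K(-1 + 6, -1) + (a + F))² = (0 + (-40 + 0))² = (0 - 40)² = (-40)² = 1600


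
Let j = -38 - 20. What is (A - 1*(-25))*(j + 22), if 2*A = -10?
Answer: -720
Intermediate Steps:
A = -5 (A = (½)*(-10) = -5)
j = -58
(A - 1*(-25))*(j + 22) = (-5 - 1*(-25))*(-58 + 22) = (-5 + 25)*(-36) = 20*(-36) = -720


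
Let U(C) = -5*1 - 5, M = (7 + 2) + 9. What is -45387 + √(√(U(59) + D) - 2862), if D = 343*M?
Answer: -45387 + I*√(2862 - 2*√1541) ≈ -45387.0 + 52.759*I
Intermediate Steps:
M = 18 (M = 9 + 9 = 18)
D = 6174 (D = 343*18 = 6174)
U(C) = -10 (U(C) = -5 - 5 = -10)
-45387 + √(√(U(59) + D) - 2862) = -45387 + √(√(-10 + 6174) - 2862) = -45387 + √(√6164 - 2862) = -45387 + √(2*√1541 - 2862) = -45387 + √(-2862 + 2*√1541)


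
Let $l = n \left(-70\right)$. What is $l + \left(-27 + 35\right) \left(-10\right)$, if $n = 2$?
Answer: $-220$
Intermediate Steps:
$l = -140$ ($l = 2 \left(-70\right) = -140$)
$l + \left(-27 + 35\right) \left(-10\right) = -140 + \left(-27 + 35\right) \left(-10\right) = -140 + 8 \left(-10\right) = -140 - 80 = -220$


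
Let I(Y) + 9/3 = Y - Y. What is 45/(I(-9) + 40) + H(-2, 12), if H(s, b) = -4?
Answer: -103/37 ≈ -2.7838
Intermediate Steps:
I(Y) = -3 (I(Y) = -3 + (Y - Y) = -3 + 0 = -3)
45/(I(-9) + 40) + H(-2, 12) = 45/(-3 + 40) - 4 = 45/37 - 4 = -103/37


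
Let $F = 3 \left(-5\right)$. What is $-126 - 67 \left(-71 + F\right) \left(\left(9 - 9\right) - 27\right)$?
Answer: $-155700$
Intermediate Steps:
$F = -15$
$-126 - 67 \left(-71 + F\right) \left(\left(9 - 9\right) - 27\right) = -126 - 67 \left(-71 - 15\right) \left(\left(9 - 9\right) - 27\right) = -126 - 67 \left(- 86 \left(0 - 27\right)\right) = -126 - 67 \left(\left(-86\right) \left(-27\right)\right) = -126 - 155574 = -155700$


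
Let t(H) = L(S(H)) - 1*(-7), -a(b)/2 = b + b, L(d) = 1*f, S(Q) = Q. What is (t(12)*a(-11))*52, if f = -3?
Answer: 9152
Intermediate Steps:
L(d) = -3 (L(d) = 1*(-3) = -3)
a(b) = -4*b (a(b) = -2*(b + b) = -4*b)
t(H) = 4 (t(H) = -3 - 1*(-7) = -3 + 7 = 4)
(t(12)*a(-11))*52 = (4*(-4*(-11)))*52 = (4*44)*52 = 176*52 = 9152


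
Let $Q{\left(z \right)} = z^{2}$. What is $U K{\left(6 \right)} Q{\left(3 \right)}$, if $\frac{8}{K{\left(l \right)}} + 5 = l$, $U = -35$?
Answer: $-2520$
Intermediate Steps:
$K{\left(l \right)} = \frac{8}{-5 + l}$
$U K{\left(6 \right)} Q{\left(3 \right)} = - 35 \frac{8}{-5 + 6} \cdot 3^{2} = - 35 \cdot \frac{8}{1} \cdot 9 = - 35 \cdot 8 \cdot 1 \cdot 9 = \left(-35\right) 8 \cdot 9 = \left(-280\right) 9 = -2520$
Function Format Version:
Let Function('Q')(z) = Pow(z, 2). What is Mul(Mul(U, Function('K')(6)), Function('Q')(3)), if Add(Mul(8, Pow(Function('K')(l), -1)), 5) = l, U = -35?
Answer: -2520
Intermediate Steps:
Function('K')(l) = Mul(8, Pow(Add(-5, l), -1))
Mul(Mul(U, Function('K')(6)), Function('Q')(3)) = Mul(Mul(-35, Mul(8, Pow(Add(-5, 6), -1))), Pow(3, 2)) = Mul(Mul(-35, Mul(8, Pow(1, -1))), 9) = Mul(Mul(-35, Mul(8, 1)), 9) = Mul(Mul(-35, 8), 9) = Mul(-280, 9) = -2520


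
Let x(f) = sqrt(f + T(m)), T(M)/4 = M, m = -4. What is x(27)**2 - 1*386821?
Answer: -386810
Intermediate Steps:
T(M) = 4*M
x(f) = sqrt(-16 + f) (x(f) = sqrt(f + 4*(-4)) = sqrt(f - 16) = sqrt(-16 + f))
x(27)**2 - 1*386821 = (sqrt(-16 + 27))**2 - 1*386821 = (sqrt(11))**2 - 386821 = 11 - 386821 = -386810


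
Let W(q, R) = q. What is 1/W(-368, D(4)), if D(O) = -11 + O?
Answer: -1/368 ≈ -0.0027174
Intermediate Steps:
1/W(-368, D(4)) = 1/(-368) = -1/368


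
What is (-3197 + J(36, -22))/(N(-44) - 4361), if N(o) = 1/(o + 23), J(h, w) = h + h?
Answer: 65625/91582 ≈ 0.71657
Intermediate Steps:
J(h, w) = 2*h
N(o) = 1/(23 + o)
(-3197 + J(36, -22))/(N(-44) - 4361) = (-3197 + 2*36)/(1/(23 - 44) - 4361) = (-3197 + 72)/(1/(-21) - 4361) = -3125/(-1/21 - 4361) = -3125/(-91582/21) = -3125*(-21/91582) = 65625/91582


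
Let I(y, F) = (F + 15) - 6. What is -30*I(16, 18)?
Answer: -810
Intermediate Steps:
I(y, F) = 9 + F (I(y, F) = (15 + F) - 6 = 9 + F)
-30*I(16, 18) = -30*(9 + 18) = -30*27 = -810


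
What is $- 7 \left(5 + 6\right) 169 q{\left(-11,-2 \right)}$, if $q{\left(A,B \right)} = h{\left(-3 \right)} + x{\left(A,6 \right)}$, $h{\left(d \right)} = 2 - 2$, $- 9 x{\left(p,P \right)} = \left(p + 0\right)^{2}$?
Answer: $\frac{1574573}{9} \approx 1.7495 \cdot 10^{5}$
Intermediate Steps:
$x{\left(p,P \right)} = - \frac{p^{2}}{9}$ ($x{\left(p,P \right)} = - \frac{\left(p + 0\right)^{2}}{9} = - \frac{p^{2}}{9}$)
$h{\left(d \right)} = 0$
$q{\left(A,B \right)} = - \frac{A^{2}}{9}$ ($q{\left(A,B \right)} = 0 - \frac{A^{2}}{9} = - \frac{A^{2}}{9}$)
$- 7 \left(5 + 6\right) 169 q{\left(-11,-2 \right)} = - 7 \left(5 + 6\right) 169 \left(- \frac{\left(-11\right)^{2}}{9}\right) = \left(-7\right) 11 \cdot 169 \left(\left(- \frac{1}{9}\right) 121\right) = \left(-77\right) 169 \left(- \frac{121}{9}\right) = \left(-13013\right) \left(- \frac{121}{9}\right) = \frac{1574573}{9}$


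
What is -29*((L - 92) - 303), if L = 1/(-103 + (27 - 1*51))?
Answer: 1454814/127 ≈ 11455.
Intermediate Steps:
L = -1/127 (L = 1/(-103 + (27 - 51)) = 1/(-103 - 24) = 1/(-127) = -1/127 ≈ -0.0078740)
-29*((L - 92) - 303) = -29*((-1/127 - 92) - 303) = -29*(-11685/127 - 303) = -29*(-50166/127) = 1454814/127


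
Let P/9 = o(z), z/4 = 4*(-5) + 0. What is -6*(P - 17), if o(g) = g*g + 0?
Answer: -345498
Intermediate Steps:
z = -80 (z = 4*(4*(-5) + 0) = 4*(-20 + 0) = 4*(-20) = -80)
o(g) = g**2 (o(g) = g**2 + 0 = g**2)
P = 57600 (P = 9*(-80)**2 = 9*6400 = 57600)
-6*(P - 17) = -6*(57600 - 17) = -6*57583 = -345498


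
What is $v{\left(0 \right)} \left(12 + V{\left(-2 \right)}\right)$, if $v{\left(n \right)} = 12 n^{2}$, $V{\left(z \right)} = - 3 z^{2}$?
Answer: $0$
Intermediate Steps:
$v{\left(0 \right)} \left(12 + V{\left(-2 \right)}\right) = 12 \cdot 0^{2} \left(12 - 3 \left(-2\right)^{2}\right) = 12 \cdot 0 \left(12 - 12\right) = 0 \left(12 - 12\right) = 0 \cdot 0 = 0$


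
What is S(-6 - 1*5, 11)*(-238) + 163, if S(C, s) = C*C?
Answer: -28635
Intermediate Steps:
S(C, s) = C²
S(-6 - 1*5, 11)*(-238) + 163 = (-6 - 1*5)²*(-238) + 163 = (-6 - 5)²*(-238) + 163 = (-11)²*(-238) + 163 = 121*(-238) + 163 = -28798 + 163 = -28635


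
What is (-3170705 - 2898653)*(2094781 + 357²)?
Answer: -13487509428340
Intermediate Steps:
(-3170705 - 2898653)*(2094781 + 357²) = -6069358*(2094781 + 127449) = -6069358*2222230 = -13487509428340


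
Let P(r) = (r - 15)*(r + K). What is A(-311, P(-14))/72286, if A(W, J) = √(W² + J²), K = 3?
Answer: √198482/72286 ≈ 0.0061632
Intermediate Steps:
P(r) = (-15 + r)*(3 + r) (P(r) = (r - 15)*(r + 3) = (-15 + r)*(3 + r))
A(W, J) = √(J² + W²)
A(-311, P(-14))/72286 = √((-45 + (-14)² - 12*(-14))² + (-311)²)/72286 = √((-45 + 196 + 168)² + 96721)*(1/72286) = √(319² + 96721)*(1/72286) = √(101761 + 96721)*(1/72286) = √198482*(1/72286) = √198482/72286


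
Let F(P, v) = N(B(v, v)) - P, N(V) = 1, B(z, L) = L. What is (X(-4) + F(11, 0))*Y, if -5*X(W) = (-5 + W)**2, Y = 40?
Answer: -1048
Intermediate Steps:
F(P, v) = 1 - P
X(W) = -(-5 + W)**2/5
(X(-4) + F(11, 0))*Y = (-(-5 - 4)**2/5 + (1 - 1*11))*40 = (-1/5*(-9)**2 + (1 - 11))*40 = (-1/5*81 - 10)*40 = (-81/5 - 10)*40 = -131/5*40 = -1048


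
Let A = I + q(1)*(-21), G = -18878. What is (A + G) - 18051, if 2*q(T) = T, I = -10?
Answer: -73899/2 ≈ -36950.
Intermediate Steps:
q(T) = T/2
A = -41/2 (A = -10 + ((½)*1)*(-21) = -10 + (½)*(-21) = -10 - 21/2 = -41/2 ≈ -20.500)
(A + G) - 18051 = (-41/2 - 18878) - 18051 = -37797/2 - 18051 = -73899/2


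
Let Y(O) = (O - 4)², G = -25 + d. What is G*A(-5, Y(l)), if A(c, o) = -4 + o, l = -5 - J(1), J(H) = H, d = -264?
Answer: -27744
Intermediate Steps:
G = -289 (G = -25 - 264 = -289)
l = -6 (l = -5 - 1*1 = -5 - 1 = -6)
Y(O) = (-4 + O)²
G*A(-5, Y(l)) = -289*(-4 + (-4 - 6)²) = -289*(-4 + (-10)²) = -289*(-4 + 100) = -289*96 = -27744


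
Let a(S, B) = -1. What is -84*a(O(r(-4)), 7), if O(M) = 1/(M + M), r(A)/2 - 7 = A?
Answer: 84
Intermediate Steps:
r(A) = 14 + 2*A
O(M) = 1/(2*M)
-84*a(O(r(-4)), 7) = -84*(-1) = 84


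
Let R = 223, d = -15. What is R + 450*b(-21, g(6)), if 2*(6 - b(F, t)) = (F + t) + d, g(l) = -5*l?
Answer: 17773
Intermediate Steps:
b(F, t) = 27/2 - F/2 - t/2 (b(F, t) = 6 - ((F + t) - 15)/2 = 6 - (-15 + F + t)/2 = 6 + (15/2 - F/2 - t/2) = 27/2 - F/2 - t/2)
R + 450*b(-21, g(6)) = 223 + 450*(27/2 - ½*(-21) - (-5)*6/2) = 223 + 450*(27/2 + 21/2 - ½*(-30)) = 223 + 450*(27/2 + 21/2 + 15) = 223 + 450*39 = 223 + 17550 = 17773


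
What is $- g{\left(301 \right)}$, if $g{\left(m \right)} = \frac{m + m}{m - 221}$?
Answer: $- \frac{301}{40} \approx -7.525$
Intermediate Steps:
$g{\left(m \right)} = \frac{2 m}{-221 + m}$
$- g{\left(301 \right)} = - \frac{2 \cdot 301}{-221 + 301} = - \frac{2 \cdot 301}{80} = \left(-1\right) \frac{301}{40} = - \frac{301}{40}$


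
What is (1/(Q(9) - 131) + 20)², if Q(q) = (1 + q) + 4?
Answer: 5470921/13689 ≈ 399.66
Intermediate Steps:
Q(q) = 5 + q
(1/(Q(9) - 131) + 20)² = (1/((5 + 9) - 131) + 20)² = (1/(14 - 131) + 20)² = (1/(-117) + 20)² = (-1/117 + 20)² = (2339/117)² = 5470921/13689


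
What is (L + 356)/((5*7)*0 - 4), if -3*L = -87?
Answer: -385/4 ≈ -96.250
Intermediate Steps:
L = 29 (L = -1/3*(-87) = 29)
(L + 356)/((5*7)*0 - 4) = (29 + 356)/((5*7)*0 - 4) = 385/(35*0 - 4) = 385/(0 - 4) = 385/(-4) = 385*(-1/4) = -385/4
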